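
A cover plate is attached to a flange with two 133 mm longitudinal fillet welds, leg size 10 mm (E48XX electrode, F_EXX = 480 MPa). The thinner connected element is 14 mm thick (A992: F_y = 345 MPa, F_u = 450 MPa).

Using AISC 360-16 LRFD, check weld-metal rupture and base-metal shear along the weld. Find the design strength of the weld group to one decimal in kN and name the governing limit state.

Weld metal: throat = 0.707×10 = 7.07 mm, L = 2×133 = 266 mm. φR_n = 0.75 × 0.6 × 480 × 7.07 × 266 = 406.2 kN.
Base metal shear (14 mm plate): yield φR_n = 1.0×0.6×345×14×266 = 770.9 kN; rupture φR_n = 0.75×0.6×450×14×266 = 754.1 kN; take 754.1 kN (rupture).
Governing: min(406.2, 754.1) = 406.2 kN → weld metal.

406.2 kN (weld metal governs)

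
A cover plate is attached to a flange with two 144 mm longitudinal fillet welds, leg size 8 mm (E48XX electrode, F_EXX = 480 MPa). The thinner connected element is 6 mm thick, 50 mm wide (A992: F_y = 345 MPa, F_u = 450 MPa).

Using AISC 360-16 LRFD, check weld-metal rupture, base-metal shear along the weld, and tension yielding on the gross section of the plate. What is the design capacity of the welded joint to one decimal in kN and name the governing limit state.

93.2 kN (gross-section yield governs)

Weld metal: throat = 0.707×8 = 5.656 mm, L = 2×144 = 288 mm. φR_n = 0.75 × 0.6 × 480 × 5.656 × 288 = 351.8 kN.
Base metal shear (6 mm plate): yield φR_n = 1.0×0.6×345×6×288 = 357.7 kN; rupture φR_n = 0.75×0.6×450×6×288 = 349.9 kN; take 349.9 kN (rupture).
Tension yield (gross): A_g = 50×6 = 300 mm². φR_n = 0.90 × 345 × 300 = 93.2 kN.
Governing: min(351.8, 349.9, 93.2) = 93.2 kN → gross-section yield.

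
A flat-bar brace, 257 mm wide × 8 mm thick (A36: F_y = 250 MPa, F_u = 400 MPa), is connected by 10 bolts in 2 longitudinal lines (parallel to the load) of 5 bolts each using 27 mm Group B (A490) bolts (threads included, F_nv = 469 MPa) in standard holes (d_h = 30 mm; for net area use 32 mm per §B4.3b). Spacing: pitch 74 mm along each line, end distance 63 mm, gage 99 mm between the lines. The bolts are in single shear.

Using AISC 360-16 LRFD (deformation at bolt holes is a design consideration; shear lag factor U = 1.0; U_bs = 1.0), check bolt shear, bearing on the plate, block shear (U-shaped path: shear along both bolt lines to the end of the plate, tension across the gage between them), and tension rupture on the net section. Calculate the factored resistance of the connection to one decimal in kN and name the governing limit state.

463.2 kN (net-section rupture governs)

Bolt shear: A_b = π(27)²/4 = 572.56 mm². φR_n = 0.75 × 469 × 572.56 × 10 × 1 = 2014.0 kN.
Bearing (8 mm plate, F_u = 400 MPa): end bolts L_c = 63 − 30/2 = 48, R_n = min(1.2×48×8×400, 2.4×27×8×400) = 184.32 kN/bolt; interior L_c = 74 − 30 = 44, R_n = 168.96 kN/bolt. φR_n = 0.75 × (2×184.32 + 8×168.96) = 1290.2 kN.
Block shear: shear path 2×[63+4×74] = 2×359 mm, A_gv = 5744, A_nv = 2×(359 − 4.5×32)×8 = 3440 mm²; tension across gage: (99 − 1×32)×8 = 536 mm². R_n = min(0.6×400×3440, 0.6×250×5744) + 1.0×400×536 = min(825.6, 861.6) + 214.4 = 1040 kN. φR_n = 0.75 × 1040 = 780.0 kN.
Tension rupture (net): A_n = (257 − 2×32)×8 = 1544 mm² (U = 1.0, A_e = A_n). φR_n = 0.75 × 400 × 1544 = 463.2 kN.
Governing: min(2014.0, 1290.2, 780.0, 463.2) = 463.2 kN → net-section rupture.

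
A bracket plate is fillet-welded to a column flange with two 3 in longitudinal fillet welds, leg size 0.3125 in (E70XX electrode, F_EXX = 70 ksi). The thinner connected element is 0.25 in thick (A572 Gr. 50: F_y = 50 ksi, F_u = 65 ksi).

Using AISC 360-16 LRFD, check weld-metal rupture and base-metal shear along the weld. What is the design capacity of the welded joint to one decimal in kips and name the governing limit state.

Weld metal: throat = 0.707×0.3125 = 0.22094 in, L = 2×3 = 6 in. φR_n = 0.75 × 0.6 × 70 × 0.22094 × 6 = 41.8 kips.
Base metal shear (0.25 in plate): yield φR_n = 1.0×0.6×50×0.25×6 = 45.0 kips; rupture φR_n = 0.75×0.6×65×0.25×6 = 43.9 kips; take 43.9 kips (rupture).
Governing: min(41.8, 43.9) = 41.8 kips → weld metal.

41.8 kips (weld metal governs)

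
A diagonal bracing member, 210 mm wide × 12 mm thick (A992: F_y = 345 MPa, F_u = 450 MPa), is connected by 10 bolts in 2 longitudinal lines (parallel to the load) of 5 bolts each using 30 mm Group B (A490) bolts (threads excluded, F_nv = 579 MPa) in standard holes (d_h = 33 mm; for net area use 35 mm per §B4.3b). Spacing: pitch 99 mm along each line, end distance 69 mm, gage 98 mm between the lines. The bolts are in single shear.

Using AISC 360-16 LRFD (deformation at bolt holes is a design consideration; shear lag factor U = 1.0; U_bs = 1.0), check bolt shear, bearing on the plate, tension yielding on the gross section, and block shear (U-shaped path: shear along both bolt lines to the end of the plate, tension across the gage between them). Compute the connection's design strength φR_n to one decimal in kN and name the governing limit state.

Bolt shear: A_b = π(30)²/4 = 706.86 mm². φR_n = 0.75 × 579 × 706.86 × 10 × 1 = 3069.5 kN.
Bearing (12 mm plate, F_u = 450 MPa): end bolts L_c = 69 − 33/2 = 52.5, R_n = min(1.2×52.5×12×450, 2.4×30×12×450) = 340.2 kN/bolt; interior L_c = 99 − 33 = 66, R_n = 388.8 kN/bolt. φR_n = 0.75 × (2×340.2 + 8×388.8) = 2843.1 kN.
Tension yield (gross): A_g = 210×12 = 2520 mm². φR_n = 0.90 × 345 × 2520 = 782.5 kN.
Block shear: shear path 2×[69+4×99] = 2×465 mm, A_gv = 11160, A_nv = 2×(465 − 4.5×35)×12 = 7380 mm²; tension across gage: (98 − 1×35)×12 = 756 mm². R_n = min(0.6×450×7380, 0.6×345×11160) + 1.0×450×756 = min(1992.6, 2310.1) + 340.2 = 2332.8 kN. φR_n = 0.75 × 2332.8 = 1749.6 kN.
Governing: min(3069.5, 2843.1, 782.5, 1749.6) = 782.5 kN → gross-section yield.

782.5 kN (gross-section yield governs)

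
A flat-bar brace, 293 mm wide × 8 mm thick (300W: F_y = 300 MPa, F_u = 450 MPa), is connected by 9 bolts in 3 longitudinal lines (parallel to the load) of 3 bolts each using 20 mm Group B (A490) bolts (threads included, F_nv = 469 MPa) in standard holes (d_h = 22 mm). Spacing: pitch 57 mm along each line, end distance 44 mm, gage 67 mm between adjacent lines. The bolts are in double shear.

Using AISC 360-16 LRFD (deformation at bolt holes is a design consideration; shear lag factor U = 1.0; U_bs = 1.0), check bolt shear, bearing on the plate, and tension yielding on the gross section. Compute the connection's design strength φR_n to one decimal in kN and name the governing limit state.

Bolt shear: A_b = π(20)²/4 = 314.16 mm². φR_n = 0.75 × 469 × 314.16 × 9 × 2 = 1989.1 kN.
Bearing (8 mm plate, F_u = 450 MPa): end bolts L_c = 44 − 22/2 = 33, R_n = min(1.2×33×8×450, 2.4×20×8×450) = 142.56 kN/bolt; interior L_c = 57 − 22 = 35, R_n = 151.2 kN/bolt. φR_n = 0.75 × (3×142.56 + 6×151.2) = 1001.2 kN.
Tension yield (gross): A_g = 293×8 = 2344 mm². φR_n = 0.90 × 300 × 2344 = 632.9 kN.
Governing: min(1989.1, 1001.2, 632.9) = 632.9 kN → gross-section yield.

632.9 kN (gross-section yield governs)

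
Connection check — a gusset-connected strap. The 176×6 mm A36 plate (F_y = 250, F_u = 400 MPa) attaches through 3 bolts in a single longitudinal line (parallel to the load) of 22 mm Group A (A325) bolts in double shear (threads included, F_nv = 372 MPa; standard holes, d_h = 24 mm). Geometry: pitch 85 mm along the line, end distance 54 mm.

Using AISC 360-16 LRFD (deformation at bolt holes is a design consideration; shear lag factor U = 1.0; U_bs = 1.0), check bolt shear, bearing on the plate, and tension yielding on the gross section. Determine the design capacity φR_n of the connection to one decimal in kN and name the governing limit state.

237.6 kN (gross-section yield governs)

Bolt shear: A_b = π(22)²/4 = 380.13 mm². φR_n = 0.75 × 372 × 380.13 × 3 × 2 = 636.3 kN.
Bearing (6 mm plate, F_u = 400 MPa): end bolts L_c = 54 − 24/2 = 42, R_n = min(1.2×42×6×400, 2.4×22×6×400) = 120.96 kN/bolt; interior L_c = 85 − 24 = 61, R_n = 126.72 kN/bolt. φR_n = 0.75 × (1×120.96 + 2×126.72) = 280.8 kN.
Tension yield (gross): A_g = 176×6 = 1056 mm². φR_n = 0.90 × 250 × 1056 = 237.6 kN.
Governing: min(636.3, 280.8, 237.6) = 237.6 kN → gross-section yield.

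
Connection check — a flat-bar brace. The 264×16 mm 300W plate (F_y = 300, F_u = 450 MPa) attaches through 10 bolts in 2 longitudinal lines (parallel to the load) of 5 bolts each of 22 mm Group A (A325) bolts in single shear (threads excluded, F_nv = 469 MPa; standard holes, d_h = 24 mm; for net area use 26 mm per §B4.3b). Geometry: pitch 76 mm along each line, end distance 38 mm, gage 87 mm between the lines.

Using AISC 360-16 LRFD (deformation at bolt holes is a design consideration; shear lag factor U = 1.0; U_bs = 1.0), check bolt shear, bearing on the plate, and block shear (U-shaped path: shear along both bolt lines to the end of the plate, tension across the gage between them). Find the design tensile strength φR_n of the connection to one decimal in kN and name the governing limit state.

Bolt shear: A_b = π(22)²/4 = 380.13 mm². φR_n = 0.75 × 469 × 380.13 × 10 × 1 = 1337.1 kN.
Bearing (16 mm plate, F_u = 450 MPa): end bolts L_c = 38 − 24/2 = 26, R_n = min(1.2×26×16×450, 2.4×22×16×450) = 224.64 kN/bolt; interior L_c = 76 − 24 = 52, R_n = 380.16 kN/bolt. φR_n = 0.75 × (2×224.64 + 8×380.16) = 2617.9 kN.
Block shear: shear path 2×[38+4×76] = 2×342 mm, A_gv = 10944, A_nv = 2×(342 − 4.5×26)×16 = 7200 mm²; tension across gage: (87 − 1×26)×16 = 976 mm². R_n = min(0.6×450×7200, 0.6×300×10944) + 1.0×450×976 = min(1944, 1969.9) + 439.2 = 2383.2 kN. φR_n = 0.75 × 2383.2 = 1787.4 kN.
Governing: min(1337.1, 2617.9, 1787.4) = 1337.1 kN → bolt shear.

1337.1 kN (bolt shear governs)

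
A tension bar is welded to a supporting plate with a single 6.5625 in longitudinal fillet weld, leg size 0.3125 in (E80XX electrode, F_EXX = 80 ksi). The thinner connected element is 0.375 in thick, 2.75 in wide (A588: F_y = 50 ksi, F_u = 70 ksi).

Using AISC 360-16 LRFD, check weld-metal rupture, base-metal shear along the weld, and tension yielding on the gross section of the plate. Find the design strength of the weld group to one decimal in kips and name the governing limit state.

Weld metal: throat = 0.707×0.3125 = 0.22094 in, L = 6.5625 in. φR_n = 0.75 × 0.6 × 80 × 0.22094 × 6.5625 = 52.2 kips.
Base metal shear (0.375 in plate): yield φR_n = 1.0×0.6×50×0.375×6.5625 = 73.8 kips; rupture φR_n = 0.75×0.6×70×0.375×6.5625 = 77.5 kips; take 73.8 kips (yield).
Tension yield (gross): A_g = 2.75×0.375 = 1.0313 in². φR_n = 0.90 × 50 × 1.0313 = 46.4 kips.
Governing: min(52.2, 73.8, 46.4) = 46.4 kips → gross-section yield.

46.4 kips (gross-section yield governs)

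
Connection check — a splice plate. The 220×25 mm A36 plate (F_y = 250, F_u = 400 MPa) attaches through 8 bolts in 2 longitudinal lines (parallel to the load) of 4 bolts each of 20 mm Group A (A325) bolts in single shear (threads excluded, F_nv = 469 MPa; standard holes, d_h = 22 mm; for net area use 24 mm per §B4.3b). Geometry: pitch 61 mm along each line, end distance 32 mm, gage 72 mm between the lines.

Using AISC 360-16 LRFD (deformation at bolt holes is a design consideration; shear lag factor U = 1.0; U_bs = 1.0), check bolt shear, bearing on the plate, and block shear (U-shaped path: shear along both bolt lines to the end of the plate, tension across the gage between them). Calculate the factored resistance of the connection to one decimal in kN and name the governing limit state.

Bolt shear: A_b = π(20)²/4 = 314.16 mm². φR_n = 0.75 × 469 × 314.16 × 8 × 1 = 884.0 kN.
Bearing (25 mm plate, F_u = 400 MPa): end bolts L_c = 32 − 22/2 = 21, R_n = min(1.2×21×25×400, 2.4×20×25×400) = 252 kN/bolt; interior L_c = 61 − 22 = 39, R_n = 468 kN/bolt. φR_n = 0.75 × (2×252 + 6×468) = 2484.0 kN.
Block shear: shear path 2×[32+3×61] = 2×215 mm, A_gv = 10750, A_nv = 2×(215 − 3.5×24)×25 = 6550 mm²; tension across gage: (72 − 1×24)×25 = 1200 mm². R_n = min(0.6×400×6550, 0.6×250×10750) + 1.0×400×1200 = min(1572, 1612.5) + 480 = 2052 kN. φR_n = 0.75 × 2052 = 1539.0 kN.
Governing: min(884.0, 2484.0, 1539.0) = 884.0 kN → bolt shear.

884.0 kN (bolt shear governs)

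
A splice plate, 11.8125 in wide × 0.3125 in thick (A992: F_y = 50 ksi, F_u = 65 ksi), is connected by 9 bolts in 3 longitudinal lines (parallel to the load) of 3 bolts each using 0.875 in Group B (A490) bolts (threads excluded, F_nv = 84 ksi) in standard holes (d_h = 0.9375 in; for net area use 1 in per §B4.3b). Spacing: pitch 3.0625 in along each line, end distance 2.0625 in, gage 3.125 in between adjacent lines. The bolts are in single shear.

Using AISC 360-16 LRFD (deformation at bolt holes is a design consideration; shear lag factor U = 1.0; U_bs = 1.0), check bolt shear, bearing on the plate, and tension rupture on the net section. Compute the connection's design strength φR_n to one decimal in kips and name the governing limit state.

Bolt shear: A_b = π(0.875)²/4 = 0.60132 in². φR_n = 0.75 × 84 × 0.60132 × 9 × 1 = 340.9 kips.
Bearing (0.3125 in plate, F_u = 65 ksi): end bolts L_c = 2.0625 − 0.9375/2 = 1.59375, R_n = min(1.2×1.59375×0.3125×65, 2.4×0.875×0.3125×65) = 38.848 kips/bolt; interior L_c = 3.0625 − 0.9375 = 2.125, R_n = 42.656 kips/bolt. φR_n = 0.75 × (3×38.848 + 6×42.656) = 279.4 kips.
Tension rupture (net): A_n = (11.8125 − 3×1)×0.3125 = 2.7539 in² (U = 1.0, A_e = A_n). φR_n = 0.75 × 65 × 2.7539 = 134.3 kips.
Governing: min(340.9, 279.4, 134.3) = 134.3 kips → net-section rupture.

134.3 kips (net-section rupture governs)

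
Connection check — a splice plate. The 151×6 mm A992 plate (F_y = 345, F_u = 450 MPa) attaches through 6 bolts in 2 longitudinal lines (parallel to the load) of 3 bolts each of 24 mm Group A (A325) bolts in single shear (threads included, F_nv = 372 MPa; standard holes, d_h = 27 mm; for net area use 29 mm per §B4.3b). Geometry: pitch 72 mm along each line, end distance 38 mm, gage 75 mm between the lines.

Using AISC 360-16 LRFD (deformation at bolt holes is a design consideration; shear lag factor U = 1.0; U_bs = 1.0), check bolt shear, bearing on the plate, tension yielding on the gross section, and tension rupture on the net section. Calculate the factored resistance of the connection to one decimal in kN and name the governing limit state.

Bolt shear: A_b = π(24)²/4 = 452.39 mm². φR_n = 0.75 × 372 × 452.39 × 6 × 1 = 757.3 kN.
Bearing (6 mm plate, F_u = 450 MPa): end bolts L_c = 38 − 27/2 = 24.5, R_n = min(1.2×24.5×6×450, 2.4×24×6×450) = 79.38 kN/bolt; interior L_c = 72 − 27 = 45, R_n = 145.8 kN/bolt. φR_n = 0.75 × (2×79.38 + 4×145.8) = 556.5 kN.
Tension yield (gross): A_g = 151×6 = 906 mm². φR_n = 0.90 × 345 × 906 = 281.3 kN.
Tension rupture (net): A_n = (151 − 2×29)×6 = 558 mm² (U = 1.0, A_e = A_n). φR_n = 0.75 × 450 × 558 = 188.3 kN.
Governing: min(757.3, 556.5, 281.3, 188.3) = 188.3 kN → net-section rupture.

188.3 kN (net-section rupture governs)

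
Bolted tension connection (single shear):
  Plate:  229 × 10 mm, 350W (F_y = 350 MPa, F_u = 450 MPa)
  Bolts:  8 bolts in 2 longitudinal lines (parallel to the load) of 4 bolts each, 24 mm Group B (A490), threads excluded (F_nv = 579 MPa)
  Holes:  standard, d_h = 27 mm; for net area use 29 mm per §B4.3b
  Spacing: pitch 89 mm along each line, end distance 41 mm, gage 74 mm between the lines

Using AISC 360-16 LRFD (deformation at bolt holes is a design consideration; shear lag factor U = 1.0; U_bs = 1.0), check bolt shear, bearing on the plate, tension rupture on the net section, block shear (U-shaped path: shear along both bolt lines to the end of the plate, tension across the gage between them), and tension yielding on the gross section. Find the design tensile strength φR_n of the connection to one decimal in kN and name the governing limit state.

577.1 kN (net-section rupture governs)

Bolt shear: A_b = π(24)²/4 = 452.39 mm². φR_n = 0.75 × 579 × 452.39 × 8 × 1 = 1571.6 kN.
Bearing (10 mm plate, F_u = 450 MPa): end bolts L_c = 41 − 27/2 = 27.5, R_n = min(1.2×27.5×10×450, 2.4×24×10×450) = 148.5 kN/bolt; interior L_c = 89 − 27 = 62, R_n = 259.2 kN/bolt. φR_n = 0.75 × (2×148.5 + 6×259.2) = 1389.2 kN.
Tension rupture (net): A_n = (229 − 2×29)×10 = 1710 mm² (U = 1.0, A_e = A_n). φR_n = 0.75 × 450 × 1710 = 577.1 kN.
Block shear: shear path 2×[41+3×89] = 2×308 mm, A_gv = 6160, A_nv = 2×(308 − 3.5×29)×10 = 4130 mm²; tension across gage: (74 − 1×29)×10 = 450 mm². R_n = min(0.6×450×4130, 0.6×350×6160) + 1.0×450×450 = min(1115.1, 1293.6) + 202.5 = 1317.6 kN. φR_n = 0.75 × 1317.6 = 988.2 kN.
Tension yield (gross): A_g = 229×10 = 2290 mm². φR_n = 0.90 × 350 × 2290 = 721.4 kN.
Governing: min(1571.6, 1389.2, 577.1, 988.2, 721.4) = 577.1 kN → net-section rupture.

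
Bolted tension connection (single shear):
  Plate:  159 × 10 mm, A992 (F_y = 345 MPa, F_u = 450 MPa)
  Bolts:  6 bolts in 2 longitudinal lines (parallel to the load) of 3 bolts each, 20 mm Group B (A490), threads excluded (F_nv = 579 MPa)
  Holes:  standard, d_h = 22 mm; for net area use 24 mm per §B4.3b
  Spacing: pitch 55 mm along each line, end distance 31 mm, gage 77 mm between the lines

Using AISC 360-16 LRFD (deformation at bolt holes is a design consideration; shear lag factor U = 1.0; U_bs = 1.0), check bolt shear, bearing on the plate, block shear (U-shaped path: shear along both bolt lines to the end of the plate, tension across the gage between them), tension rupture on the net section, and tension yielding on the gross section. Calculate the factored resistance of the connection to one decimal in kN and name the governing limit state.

374.6 kN (net-section rupture governs)

Bolt shear: A_b = π(20)²/4 = 314.16 mm². φR_n = 0.75 × 579 × 314.16 × 6 × 1 = 818.5 kN.
Bearing (10 mm plate, F_u = 450 MPa): end bolts L_c = 31 − 22/2 = 20, R_n = min(1.2×20×10×450, 2.4×20×10×450) = 108 kN/bolt; interior L_c = 55 − 22 = 33, R_n = 178.2 kN/bolt. φR_n = 0.75 × (2×108 + 4×178.2) = 696.6 kN.
Block shear: shear path 2×[31+2×55] = 2×141 mm, A_gv = 2820, A_nv = 2×(141 − 2.5×24)×10 = 1620 mm²; tension across gage: (77 − 1×24)×10 = 530 mm². R_n = min(0.6×450×1620, 0.6×345×2820) + 1.0×450×530 = min(437.4, 583.74) + 238.5 = 675.9 kN. φR_n = 0.75 × 675.9 = 506.9 kN.
Tension rupture (net): A_n = (159 − 2×24)×10 = 1110 mm² (U = 1.0, A_e = A_n). φR_n = 0.75 × 450 × 1110 = 374.6 kN.
Tension yield (gross): A_g = 159×10 = 1590 mm². φR_n = 0.90 × 345 × 1590 = 493.7 kN.
Governing: min(818.5, 696.6, 506.9, 374.6, 493.7) = 374.6 kN → net-section rupture.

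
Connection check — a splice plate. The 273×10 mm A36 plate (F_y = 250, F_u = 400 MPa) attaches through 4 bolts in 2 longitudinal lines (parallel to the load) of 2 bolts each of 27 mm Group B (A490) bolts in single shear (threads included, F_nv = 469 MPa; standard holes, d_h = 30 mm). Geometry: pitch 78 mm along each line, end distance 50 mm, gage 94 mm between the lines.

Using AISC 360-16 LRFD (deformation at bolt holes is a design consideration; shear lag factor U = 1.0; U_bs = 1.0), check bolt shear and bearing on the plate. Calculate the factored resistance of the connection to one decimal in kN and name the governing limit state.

Bolt shear: A_b = π(27)²/4 = 572.56 mm². φR_n = 0.75 × 469 × 572.56 × 4 × 1 = 805.6 kN.
Bearing (10 mm plate, F_u = 400 MPa): end bolts L_c = 50 − 30/2 = 35, R_n = min(1.2×35×10×400, 2.4×27×10×400) = 168 kN/bolt; interior L_c = 78 − 30 = 48, R_n = 230.4 kN/bolt. φR_n = 0.75 × (2×168 + 2×230.4) = 597.6 kN.
Governing: min(805.6, 597.6) = 597.6 kN → bearing.

597.6 kN (bearing governs)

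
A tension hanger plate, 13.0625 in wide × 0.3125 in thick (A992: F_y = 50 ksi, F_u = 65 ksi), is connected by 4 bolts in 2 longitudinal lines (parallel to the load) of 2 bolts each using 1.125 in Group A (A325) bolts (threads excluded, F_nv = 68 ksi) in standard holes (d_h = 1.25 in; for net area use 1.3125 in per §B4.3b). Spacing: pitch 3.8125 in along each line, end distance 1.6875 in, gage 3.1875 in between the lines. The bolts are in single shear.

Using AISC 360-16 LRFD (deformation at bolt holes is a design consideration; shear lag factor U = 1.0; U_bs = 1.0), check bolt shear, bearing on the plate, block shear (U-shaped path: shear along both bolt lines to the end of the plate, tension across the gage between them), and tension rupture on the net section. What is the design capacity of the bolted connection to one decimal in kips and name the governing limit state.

93.1 kips (block shear governs)

Bolt shear: A_b = π(1.125)²/4 = 0.99402 in². φR_n = 0.75 × 68 × 0.99402 × 4 × 1 = 202.8 kips.
Bearing (0.3125 in plate, F_u = 65 ksi): end bolts L_c = 1.6875 − 1.25/2 = 1.0625, R_n = min(1.2×1.0625×0.3125×65, 2.4×1.125×0.3125×65) = 25.898 kips/bolt; interior L_c = 3.8125 − 1.25 = 2.5625, R_n = 54.844 kips/bolt. φR_n = 0.75 × (2×25.898 + 2×54.844) = 121.1 kips.
Block shear: shear path 2×[1.6875+1×3.8125] = 2×5.5 in, A_gv = 3.4375, A_nv = 2×(5.5 − 1.5×1.3125)×0.3125 = 2.207 in²; tension across gage: (3.1875 − 1×1.3125)×0.3125 = 0.58594 in². R_n = min(0.6×65×2.207, 0.6×50×3.4375) + 1.0×65×0.58594 = min(86.073, 103.13) + 38.086 = 124.16 kips. φR_n = 0.75 × 124.16 = 93.1 kips.
Tension rupture (net): A_n = (13.0625 − 2×1.3125)×0.3125 = 3.2617 in² (U = 1.0, A_e = A_n). φR_n = 0.75 × 65 × 3.2617 = 159.0 kips.
Governing: min(202.8, 121.1, 93.1, 159.0) = 93.1 kips → block shear.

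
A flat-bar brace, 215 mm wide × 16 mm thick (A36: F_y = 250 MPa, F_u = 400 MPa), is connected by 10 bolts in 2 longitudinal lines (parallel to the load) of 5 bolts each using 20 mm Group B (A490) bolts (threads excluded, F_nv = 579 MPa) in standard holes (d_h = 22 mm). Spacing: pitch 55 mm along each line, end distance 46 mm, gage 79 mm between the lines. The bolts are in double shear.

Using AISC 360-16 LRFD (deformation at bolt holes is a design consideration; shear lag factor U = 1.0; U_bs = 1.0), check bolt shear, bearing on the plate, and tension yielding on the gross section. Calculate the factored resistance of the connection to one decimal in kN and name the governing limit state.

774.0 kN (gross-section yield governs)

Bolt shear: A_b = π(20)²/4 = 314.16 mm². φR_n = 0.75 × 579 × 314.16 × 10 × 2 = 2728.5 kN.
Bearing (16 mm plate, F_u = 400 MPa): end bolts L_c = 46 − 22/2 = 35, R_n = min(1.2×35×16×400, 2.4×20×16×400) = 268.8 kN/bolt; interior L_c = 55 − 22 = 33, R_n = 253.44 kN/bolt. φR_n = 0.75 × (2×268.8 + 8×253.44) = 1923.8 kN.
Tension yield (gross): A_g = 215×16 = 3440 mm². φR_n = 0.90 × 250 × 3440 = 774.0 kN.
Governing: min(2728.5, 1923.8, 774.0) = 774.0 kN → gross-section yield.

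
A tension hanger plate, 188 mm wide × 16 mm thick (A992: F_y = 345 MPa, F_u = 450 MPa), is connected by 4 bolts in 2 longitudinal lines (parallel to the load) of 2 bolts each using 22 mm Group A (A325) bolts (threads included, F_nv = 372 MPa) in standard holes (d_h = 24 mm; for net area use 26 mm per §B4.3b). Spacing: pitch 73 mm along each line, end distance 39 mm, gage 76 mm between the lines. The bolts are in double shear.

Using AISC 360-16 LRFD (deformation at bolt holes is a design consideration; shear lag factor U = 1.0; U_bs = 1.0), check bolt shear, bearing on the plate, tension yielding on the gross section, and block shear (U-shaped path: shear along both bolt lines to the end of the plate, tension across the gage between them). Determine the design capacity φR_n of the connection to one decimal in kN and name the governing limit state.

Bolt shear: A_b = π(22)²/4 = 380.13 mm². φR_n = 0.75 × 372 × 380.13 × 4 × 2 = 848.5 kN.
Bearing (16 mm plate, F_u = 450 MPa): end bolts L_c = 39 − 24/2 = 27, R_n = min(1.2×27×16×450, 2.4×22×16×450) = 233.28 kN/bolt; interior L_c = 73 − 24 = 49, R_n = 380.16 kN/bolt. φR_n = 0.75 × (2×233.28 + 2×380.16) = 920.2 kN.
Tension yield (gross): A_g = 188×16 = 3008 mm². φR_n = 0.90 × 345 × 3008 = 934.0 kN.
Block shear: shear path 2×[39+1×73] = 2×112 mm, A_gv = 3584, A_nv = 2×(112 − 1.5×26)×16 = 2336 mm²; tension across gage: (76 − 1×26)×16 = 800 mm². R_n = min(0.6×450×2336, 0.6×345×3584) + 1.0×450×800 = min(630.72, 741.89) + 360 = 990.72 kN. φR_n = 0.75 × 990.72 = 743.0 kN.
Governing: min(848.5, 920.2, 934.0, 743.0) = 743.0 kN → block shear.

743.0 kN (block shear governs)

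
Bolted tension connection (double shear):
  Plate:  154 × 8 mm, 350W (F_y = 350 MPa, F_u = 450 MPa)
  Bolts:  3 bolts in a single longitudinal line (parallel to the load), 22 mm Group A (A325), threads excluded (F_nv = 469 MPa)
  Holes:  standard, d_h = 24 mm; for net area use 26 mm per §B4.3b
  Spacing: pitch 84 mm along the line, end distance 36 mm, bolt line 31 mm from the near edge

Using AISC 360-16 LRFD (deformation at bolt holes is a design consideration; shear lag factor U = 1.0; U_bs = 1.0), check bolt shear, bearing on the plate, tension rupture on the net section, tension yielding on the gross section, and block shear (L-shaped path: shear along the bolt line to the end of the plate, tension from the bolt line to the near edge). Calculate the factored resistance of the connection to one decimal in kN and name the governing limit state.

273.8 kN (block shear governs)

Bolt shear: A_b = π(22)²/4 = 380.13 mm². φR_n = 0.75 × 469 × 380.13 × 3 × 2 = 802.3 kN.
Bearing (8 mm plate, F_u = 450 MPa): end bolts L_c = 36 − 24/2 = 24, R_n = min(1.2×24×8×450, 2.4×22×8×450) = 103.68 kN/bolt; interior L_c = 84 − 24 = 60, R_n = 190.08 kN/bolt. φR_n = 0.75 × (1×103.68 + 2×190.08) = 362.9 kN.
Tension rupture (net): A_n = (154 − 1×26)×8 = 1024 mm² (U = 1.0, A_e = A_n). φR_n = 0.75 × 450 × 1024 = 345.6 kN.
Tension yield (gross): A_g = 154×8 = 1232 mm². φR_n = 0.90 × 350 × 1232 = 388.1 kN.
Block shear: shear path 1×[36+2×84] = 1×204 mm, A_gv = 1632, A_nv = 1×(204 − 2.5×26)×8 = 1112 mm²; tension to near edge: (31 − 0.5×26)×8 = 144 mm². R_n = min(0.6×450×1112, 0.6×350×1632) + 1.0×450×144 = min(300.24, 342.72) + 64.8 = 365.04 kN. φR_n = 0.75 × 365.04 = 273.8 kN.
Governing: min(802.3, 362.9, 345.6, 388.1, 273.8) = 273.8 kN → block shear.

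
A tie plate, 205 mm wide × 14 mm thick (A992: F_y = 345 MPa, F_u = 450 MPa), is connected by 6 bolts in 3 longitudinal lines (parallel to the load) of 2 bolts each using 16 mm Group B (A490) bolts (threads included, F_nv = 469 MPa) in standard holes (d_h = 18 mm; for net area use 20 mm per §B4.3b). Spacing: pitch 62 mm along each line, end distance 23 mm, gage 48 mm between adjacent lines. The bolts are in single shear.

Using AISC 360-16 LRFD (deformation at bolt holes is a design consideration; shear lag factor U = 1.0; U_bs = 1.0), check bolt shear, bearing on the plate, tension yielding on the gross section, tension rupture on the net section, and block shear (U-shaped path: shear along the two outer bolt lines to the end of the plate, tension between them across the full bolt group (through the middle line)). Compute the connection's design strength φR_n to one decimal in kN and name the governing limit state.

Bolt shear: A_b = π(16)²/4 = 201.06 mm². φR_n = 0.75 × 469 × 201.06 × 6 × 1 = 424.3 kN.
Bearing (14 mm plate, F_u = 450 MPa): end bolts L_c = 23 − 18/2 = 14, R_n = min(1.2×14×14×450, 2.4×16×14×450) = 105.84 kN/bolt; interior L_c = 62 − 18 = 44, R_n = 241.92 kN/bolt. φR_n = 0.75 × (3×105.84 + 3×241.92) = 782.5 kN.
Tension yield (gross): A_g = 205×14 = 2870 mm². φR_n = 0.90 × 345 × 2870 = 891.1 kN.
Tension rupture (net): A_n = (205 − 3×20)×14 = 2030 mm² (U = 1.0, A_e = A_n). φR_n = 0.75 × 450 × 2030 = 685.1 kN.
Block shear: shear path 2×[23+1×62] = 2×85 mm, A_gv = 2380, A_nv = 2×(85 − 1.5×20)×14 = 1540 mm²; tension across gage: (96 − 2×20)×14 = 784 mm². R_n = min(0.6×450×1540, 0.6×345×2380) + 1.0×450×784 = min(415.8, 492.66) + 352.8 = 768.6 kN. φR_n = 0.75 × 768.6 = 576.5 kN.
Governing: min(424.3, 782.5, 891.1, 685.1, 576.5) = 424.3 kN → bolt shear.

424.3 kN (bolt shear governs)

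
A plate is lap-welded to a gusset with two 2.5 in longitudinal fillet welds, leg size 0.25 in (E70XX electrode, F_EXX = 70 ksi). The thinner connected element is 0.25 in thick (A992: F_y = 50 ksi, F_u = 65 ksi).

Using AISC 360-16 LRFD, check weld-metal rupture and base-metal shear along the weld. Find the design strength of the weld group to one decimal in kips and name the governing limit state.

27.8 kips (weld metal governs)

Weld metal: throat = 0.707×0.25 = 0.17675 in, L = 2×2.5 = 5 in. φR_n = 0.75 × 0.6 × 70 × 0.17675 × 5 = 27.8 kips.
Base metal shear (0.25 in plate): yield φR_n = 1.0×0.6×50×0.25×5 = 37.5 kips; rupture φR_n = 0.75×0.6×65×0.25×5 = 36.6 kips; take 36.6 kips (rupture).
Governing: min(27.8, 36.6) = 27.8 kips → weld metal.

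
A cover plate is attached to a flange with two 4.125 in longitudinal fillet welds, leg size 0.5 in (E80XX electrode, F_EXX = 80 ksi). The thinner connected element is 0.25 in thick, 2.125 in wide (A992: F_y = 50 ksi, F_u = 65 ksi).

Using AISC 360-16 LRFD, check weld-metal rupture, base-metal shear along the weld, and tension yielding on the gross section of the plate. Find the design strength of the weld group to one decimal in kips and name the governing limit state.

Weld metal: throat = 0.707×0.5 = 0.3535 in, L = 2×4.125 = 8.25 in. φR_n = 0.75 × 0.6 × 80 × 0.3535 × 8.25 = 105.0 kips.
Base metal shear (0.25 in plate): yield φR_n = 1.0×0.6×50×0.25×8.25 = 61.9 kips; rupture φR_n = 0.75×0.6×65×0.25×8.25 = 60.3 kips; take 60.3 kips (rupture).
Tension yield (gross): A_g = 2.125×0.25 = 0.53125 in². φR_n = 0.90 × 50 × 0.53125 = 23.9 kips.
Governing: min(105.0, 60.3, 23.9) = 23.9 kips → gross-section yield.

23.9 kips (gross-section yield governs)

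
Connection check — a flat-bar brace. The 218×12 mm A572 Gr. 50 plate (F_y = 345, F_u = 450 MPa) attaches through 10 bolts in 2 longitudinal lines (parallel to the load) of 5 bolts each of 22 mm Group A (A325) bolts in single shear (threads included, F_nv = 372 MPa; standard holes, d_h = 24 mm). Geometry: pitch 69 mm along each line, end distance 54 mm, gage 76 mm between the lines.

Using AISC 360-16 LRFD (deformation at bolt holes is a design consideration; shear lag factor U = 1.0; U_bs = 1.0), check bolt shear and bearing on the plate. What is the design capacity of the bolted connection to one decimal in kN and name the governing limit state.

1060.6 kN (bolt shear governs)

Bolt shear: A_b = π(22)²/4 = 380.13 mm². φR_n = 0.75 × 372 × 380.13 × 10 × 1 = 1060.6 kN.
Bearing (12 mm plate, F_u = 450 MPa): end bolts L_c = 54 − 24/2 = 42, R_n = min(1.2×42×12×450, 2.4×22×12×450) = 272.16 kN/bolt; interior L_c = 69 − 24 = 45, R_n = 285.12 kN/bolt. φR_n = 0.75 × (2×272.16 + 8×285.12) = 2119.0 kN.
Governing: min(1060.6, 2119.0) = 1060.6 kN → bolt shear.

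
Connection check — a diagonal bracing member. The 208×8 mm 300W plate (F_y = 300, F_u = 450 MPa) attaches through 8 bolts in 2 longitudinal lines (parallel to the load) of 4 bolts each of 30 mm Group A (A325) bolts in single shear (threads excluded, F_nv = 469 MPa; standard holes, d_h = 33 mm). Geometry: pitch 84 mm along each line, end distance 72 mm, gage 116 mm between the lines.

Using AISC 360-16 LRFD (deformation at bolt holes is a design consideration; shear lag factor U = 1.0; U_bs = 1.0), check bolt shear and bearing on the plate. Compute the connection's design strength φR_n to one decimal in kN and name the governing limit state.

Bolt shear: A_b = π(30)²/4 = 706.86 mm². φR_n = 0.75 × 469 × 706.86 × 8 × 1 = 1989.1 kN.
Bearing (8 mm plate, F_u = 450 MPa): end bolts L_c = 72 − 33/2 = 55.5, R_n = min(1.2×55.5×8×450, 2.4×30×8×450) = 239.76 kN/bolt; interior L_c = 84 − 33 = 51, R_n = 220.32 kN/bolt. φR_n = 0.75 × (2×239.76 + 6×220.32) = 1351.1 kN.
Governing: min(1989.1, 1351.1) = 1351.1 kN → bearing.

1351.1 kN (bearing governs)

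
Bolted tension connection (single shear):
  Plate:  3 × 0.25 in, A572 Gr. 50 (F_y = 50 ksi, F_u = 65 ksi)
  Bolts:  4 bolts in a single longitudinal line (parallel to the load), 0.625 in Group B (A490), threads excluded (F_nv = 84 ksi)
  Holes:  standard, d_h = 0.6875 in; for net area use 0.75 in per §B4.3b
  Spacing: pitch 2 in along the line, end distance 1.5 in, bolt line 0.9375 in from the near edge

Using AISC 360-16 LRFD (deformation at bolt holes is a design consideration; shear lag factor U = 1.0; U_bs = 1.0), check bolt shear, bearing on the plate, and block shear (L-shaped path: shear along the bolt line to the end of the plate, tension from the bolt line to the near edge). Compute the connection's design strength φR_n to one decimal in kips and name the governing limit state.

42.5 kips (block shear governs)

Bolt shear: A_b = π(0.625)²/4 = 0.3068 in². φR_n = 0.75 × 84 × 0.3068 × 4 × 1 = 77.3 kips.
Bearing (0.25 in plate, F_u = 65 ksi): end bolts L_c = 1.5 − 0.6875/2 = 1.15625, R_n = min(1.2×1.15625×0.25×65, 2.4×0.625×0.25×65) = 22.547 kips/bolt; interior L_c = 2 − 0.6875 = 1.3125, R_n = 24.375 kips/bolt. φR_n = 0.75 × (1×22.547 + 3×24.375) = 71.8 kips.
Block shear: shear path 1×[1.5+3×2] = 1×7.5 in, A_gv = 1.875, A_nv = 1×(7.5 − 3.5×0.75)×0.25 = 1.2188 in²; tension to near edge: (0.9375 − 0.5×0.75)×0.25 = 0.14063 in². R_n = min(0.6×65×1.2188, 0.6×50×1.875) + 1.0×65×0.14063 = min(47.533, 56.25) + 9.141 = 56.674 kips. φR_n = 0.75 × 56.674 = 42.5 kips.
Governing: min(77.3, 71.8, 42.5) = 42.5 kips → block shear.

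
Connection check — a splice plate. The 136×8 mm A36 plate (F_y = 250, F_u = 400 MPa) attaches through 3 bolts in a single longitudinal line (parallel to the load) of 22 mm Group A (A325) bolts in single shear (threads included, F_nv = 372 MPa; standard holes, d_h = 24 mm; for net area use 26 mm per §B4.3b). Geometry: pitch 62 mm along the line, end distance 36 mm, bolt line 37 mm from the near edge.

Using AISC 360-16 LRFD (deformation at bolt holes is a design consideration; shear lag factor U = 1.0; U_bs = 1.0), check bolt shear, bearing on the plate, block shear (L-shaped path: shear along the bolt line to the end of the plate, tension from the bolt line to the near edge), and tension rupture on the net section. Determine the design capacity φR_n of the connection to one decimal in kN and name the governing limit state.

Bolt shear: A_b = π(22)²/4 = 380.13 mm². φR_n = 0.75 × 372 × 380.13 × 3 × 1 = 318.2 kN.
Bearing (8 mm plate, F_u = 400 MPa): end bolts L_c = 36 − 24/2 = 24, R_n = min(1.2×24×8×400, 2.4×22×8×400) = 92.16 kN/bolt; interior L_c = 62 − 24 = 38, R_n = 145.92 kN/bolt. φR_n = 0.75 × (1×92.16 + 2×145.92) = 288.0 kN.
Block shear: shear path 1×[36+2×62] = 1×160 mm, A_gv = 1280, A_nv = 1×(160 − 2.5×26)×8 = 760 mm²; tension to near edge: (37 − 0.5×26)×8 = 192 mm². R_n = min(0.6×400×760, 0.6×250×1280) + 1.0×400×192 = min(182.4, 192) + 76.8 = 259.2 kN. φR_n = 0.75 × 259.2 = 194.4 kN.
Tension rupture (net): A_n = (136 − 1×26)×8 = 880 mm² (U = 1.0, A_e = A_n). φR_n = 0.75 × 400 × 880 = 264.0 kN.
Governing: min(318.2, 288.0, 194.4, 264.0) = 194.4 kN → block shear.

194.4 kN (block shear governs)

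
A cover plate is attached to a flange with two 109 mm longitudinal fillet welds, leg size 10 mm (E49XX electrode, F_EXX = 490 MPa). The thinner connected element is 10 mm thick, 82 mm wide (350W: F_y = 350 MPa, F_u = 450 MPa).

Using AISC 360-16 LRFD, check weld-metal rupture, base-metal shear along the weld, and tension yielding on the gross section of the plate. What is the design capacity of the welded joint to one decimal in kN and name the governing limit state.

258.3 kN (gross-section yield governs)

Weld metal: throat = 0.707×10 = 7.07 mm, L = 2×109 = 218 mm. φR_n = 0.75 × 0.6 × 490 × 7.07 × 218 = 339.8 kN.
Base metal shear (10 mm plate): yield φR_n = 1.0×0.6×350×10×218 = 457.8 kN; rupture φR_n = 0.75×0.6×450×10×218 = 441.5 kN; take 441.5 kN (rupture).
Tension yield (gross): A_g = 82×10 = 820 mm². φR_n = 0.90 × 350 × 820 = 258.3 kN.
Governing: min(339.8, 441.5, 258.3) = 258.3 kN → gross-section yield.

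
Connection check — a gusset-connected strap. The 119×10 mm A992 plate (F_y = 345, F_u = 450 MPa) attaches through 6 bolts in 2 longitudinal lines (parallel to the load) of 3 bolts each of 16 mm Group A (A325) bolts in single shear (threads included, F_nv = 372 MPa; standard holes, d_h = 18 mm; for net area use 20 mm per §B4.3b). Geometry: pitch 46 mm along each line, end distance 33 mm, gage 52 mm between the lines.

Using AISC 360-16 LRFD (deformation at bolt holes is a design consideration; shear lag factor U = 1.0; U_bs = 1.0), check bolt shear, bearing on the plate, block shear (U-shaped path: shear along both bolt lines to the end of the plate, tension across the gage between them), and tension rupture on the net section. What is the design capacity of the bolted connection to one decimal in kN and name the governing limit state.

Bolt shear: A_b = π(16)²/4 = 201.06 mm². φR_n = 0.75 × 372 × 201.06 × 6 × 1 = 336.6 kN.
Bearing (10 mm plate, F_u = 450 MPa): end bolts L_c = 33 − 18/2 = 24, R_n = min(1.2×24×10×450, 2.4×16×10×450) = 129.6 kN/bolt; interior L_c = 46 − 18 = 28, R_n = 151.2 kN/bolt. φR_n = 0.75 × (2×129.6 + 4×151.2) = 648.0 kN.
Block shear: shear path 2×[33+2×46] = 2×125 mm, A_gv = 2500, A_nv = 2×(125 − 2.5×20)×10 = 1500 mm²; tension across gage: (52 − 1×20)×10 = 320 mm². R_n = min(0.6×450×1500, 0.6×345×2500) + 1.0×450×320 = min(405, 517.5) + 144 = 549 kN. φR_n = 0.75 × 549 = 411.8 kN.
Tension rupture (net): A_n = (119 − 2×20)×10 = 790 mm² (U = 1.0, A_e = A_n). φR_n = 0.75 × 450 × 790 = 266.6 kN.
Governing: min(336.6, 648.0, 411.8, 266.6) = 266.6 kN → net-section rupture.

266.6 kN (net-section rupture governs)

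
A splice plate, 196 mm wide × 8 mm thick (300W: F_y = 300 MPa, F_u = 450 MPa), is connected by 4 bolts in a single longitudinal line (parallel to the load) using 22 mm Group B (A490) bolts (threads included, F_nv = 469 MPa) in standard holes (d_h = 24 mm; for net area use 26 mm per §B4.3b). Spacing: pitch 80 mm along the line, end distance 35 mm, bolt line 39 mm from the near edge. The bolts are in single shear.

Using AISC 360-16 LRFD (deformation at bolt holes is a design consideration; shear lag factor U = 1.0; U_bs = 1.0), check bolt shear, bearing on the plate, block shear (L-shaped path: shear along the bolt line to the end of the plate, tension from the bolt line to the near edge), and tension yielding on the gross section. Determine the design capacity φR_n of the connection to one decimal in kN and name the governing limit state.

367.2 kN (block shear governs)

Bolt shear: A_b = π(22)²/4 = 380.13 mm². φR_n = 0.75 × 469 × 380.13 × 4 × 1 = 534.8 kN.
Bearing (8 mm plate, F_u = 450 MPa): end bolts L_c = 35 − 24/2 = 23, R_n = min(1.2×23×8×450, 2.4×22×8×450) = 99.36 kN/bolt; interior L_c = 80 − 24 = 56, R_n = 190.08 kN/bolt. φR_n = 0.75 × (1×99.36 + 3×190.08) = 502.2 kN.
Block shear: shear path 1×[35+3×80] = 1×275 mm, A_gv = 2200, A_nv = 1×(275 − 3.5×26)×8 = 1472 mm²; tension to near edge: (39 − 0.5×26)×8 = 208 mm². R_n = min(0.6×450×1472, 0.6×300×2200) + 1.0×450×208 = min(397.44, 396) + 93.6 = 489.6 kN. φR_n = 0.75 × 489.6 = 367.2 kN.
Tension yield (gross): A_g = 196×8 = 1568 mm². φR_n = 0.90 × 300 × 1568 = 423.4 kN.
Governing: min(534.8, 502.2, 367.2, 423.4) = 367.2 kN → block shear.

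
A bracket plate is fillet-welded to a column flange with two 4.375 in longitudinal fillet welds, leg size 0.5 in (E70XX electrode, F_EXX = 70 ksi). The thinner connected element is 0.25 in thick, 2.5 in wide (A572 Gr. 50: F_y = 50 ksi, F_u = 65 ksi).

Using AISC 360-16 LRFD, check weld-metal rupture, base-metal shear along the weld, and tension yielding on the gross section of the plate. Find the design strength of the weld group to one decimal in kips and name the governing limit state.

28.1 kips (gross-section yield governs)

Weld metal: throat = 0.707×0.5 = 0.3535 in, L = 2×4.375 = 8.75 in. φR_n = 0.75 × 0.6 × 70 × 0.3535 × 8.75 = 97.4 kips.
Base metal shear (0.25 in plate): yield φR_n = 1.0×0.6×50×0.25×8.75 = 65.6 kips; rupture φR_n = 0.75×0.6×65×0.25×8.75 = 64.0 kips; take 64.0 kips (rupture).
Tension yield (gross): A_g = 2.5×0.25 = 0.625 in². φR_n = 0.90 × 50 × 0.625 = 28.1 kips.
Governing: min(97.4, 64.0, 28.1) = 28.1 kips → gross-section yield.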